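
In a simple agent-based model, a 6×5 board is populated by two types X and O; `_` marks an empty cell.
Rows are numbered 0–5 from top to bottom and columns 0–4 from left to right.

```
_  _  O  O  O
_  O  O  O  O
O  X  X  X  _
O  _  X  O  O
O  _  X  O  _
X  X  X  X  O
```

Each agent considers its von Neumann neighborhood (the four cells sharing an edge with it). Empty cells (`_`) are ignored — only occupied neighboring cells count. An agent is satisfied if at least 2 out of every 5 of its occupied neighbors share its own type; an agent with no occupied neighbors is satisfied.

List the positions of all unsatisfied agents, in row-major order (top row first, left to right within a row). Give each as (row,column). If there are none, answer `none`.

(2,1), (2,3), (4,3), (5,3), (5,4)

(0,2)O 2/2 satisfied
(0,3)O 3/3 satisfied
(0,4)O 2/2 satisfied
(1,1)O 1/2 satisfied
(1,2)O 3/4 satisfied
(1,3)O 3/4 satisfied
(1,4)O 2/2 satisfied
(2,0)O 1/2 satisfied
(2,1)X 1/3 not
(2,2)X 3/4 satisfied
(2,3)X 1/3 not
(3,0)O 2/2 satisfied
(3,2)X 2/3 satisfied
(3,3)O 2/4 satisfied
(3,4)O 1/1 satisfied
(4,0)O 1/2 satisfied
(4,2)X 2/3 satisfied
(4,3)O 1/3 not
(5,0)X 1/2 satisfied
(5,1)X 2/2 satisfied
(5,2)X 3/3 satisfied
(5,3)X 1/3 not
(5,4)O 0/1 not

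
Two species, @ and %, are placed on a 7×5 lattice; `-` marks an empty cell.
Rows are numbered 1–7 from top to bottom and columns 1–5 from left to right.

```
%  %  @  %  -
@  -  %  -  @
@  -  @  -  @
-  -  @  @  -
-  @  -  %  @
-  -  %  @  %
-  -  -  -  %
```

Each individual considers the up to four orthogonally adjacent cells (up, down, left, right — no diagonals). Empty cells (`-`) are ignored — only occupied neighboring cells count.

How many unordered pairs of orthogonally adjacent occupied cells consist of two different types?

11

Scan each occupied cell's neighbors to the right and below so each pair is counted once.
From row 1: 4 unlike of 5 pairs (running 4/5).
From row 2: 1 unlike of 3 pairs (running 5/8).
From row 3: 0 unlike of 1 pairs (running 5/9).
From row 4: 1 unlike of 2 pairs (running 6/11).
From row 5: 3 unlike of 3 pairs (running 9/14).
From row 6: 2 unlike of 3 pairs (running 11/17).
Total adjacent occupied pairs: 17; unlike-type pairs: 11.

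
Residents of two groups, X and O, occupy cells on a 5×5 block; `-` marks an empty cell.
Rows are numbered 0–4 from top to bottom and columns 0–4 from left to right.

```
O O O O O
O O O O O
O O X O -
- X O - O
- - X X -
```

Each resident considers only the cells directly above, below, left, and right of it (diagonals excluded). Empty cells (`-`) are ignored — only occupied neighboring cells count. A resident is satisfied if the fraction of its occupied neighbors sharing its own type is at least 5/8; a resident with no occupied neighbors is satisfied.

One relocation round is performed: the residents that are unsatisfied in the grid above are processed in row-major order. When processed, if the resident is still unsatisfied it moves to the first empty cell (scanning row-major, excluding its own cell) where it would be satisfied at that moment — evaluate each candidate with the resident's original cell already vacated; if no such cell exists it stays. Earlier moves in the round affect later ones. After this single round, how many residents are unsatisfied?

0

Initially unsatisfied (in order): (2,1), (2,2), (2,3), (3,1), (3,2), (4,2).
  (2,1) → (2,4).
  (2,2) → (4,0).
  (2,3): now satisfied by earlier moves; stays.
  (3,1) → (4,1).
  (3,2) → (2,1).
  (4,2): now satisfied by earlier moves; stays.
Resulting grid:
O O O O O
O O O O O
O O - O O
- - - - O
X X X X -
All satisfied now.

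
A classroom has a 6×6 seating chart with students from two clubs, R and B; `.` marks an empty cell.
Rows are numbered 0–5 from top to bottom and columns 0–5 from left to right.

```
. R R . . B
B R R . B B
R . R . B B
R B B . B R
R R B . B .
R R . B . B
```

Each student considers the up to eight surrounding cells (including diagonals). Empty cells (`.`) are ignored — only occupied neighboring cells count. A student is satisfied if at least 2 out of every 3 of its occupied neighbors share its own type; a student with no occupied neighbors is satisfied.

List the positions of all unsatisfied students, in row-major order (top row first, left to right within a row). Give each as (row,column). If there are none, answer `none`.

(0,1)R 3/4 satisfied
(0,2)R 3/3 satisfied
(0,5)B 2/2 satisfied
(1,0)B 0/3 not
(1,1)R 5/6 satisfied
(1,2)R 4/4 satisfied
(1,4)B 4/4 satisfied
(1,5)B 4/4 satisfied
(2,0)R 2/4 not
(2,2)R 2/4 not
(2,4)B 4/5 satisfied
(2,5)B 4/5 satisfied
(3,0)R 3/4 satisfied
(3,1)B 2/7 not
(3,2)B 2/4 not
(3,4)B 3/4 satisfied
(3,5)R 0/4 not
(4,0)R 4/5 satisfied
(4,1)R 4/7 not
(4,2)B 3/5 not
(4,4)B 3/4 satisfied
(5,0)R 3/3 satisfied
(5,1)R 3/4 satisfied
(5,3)B 2/2 satisfied
(5,5)B 1/1 satisfied

(1,0), (2,0), (2,2), (3,1), (3,2), (3,5), (4,1), (4,2)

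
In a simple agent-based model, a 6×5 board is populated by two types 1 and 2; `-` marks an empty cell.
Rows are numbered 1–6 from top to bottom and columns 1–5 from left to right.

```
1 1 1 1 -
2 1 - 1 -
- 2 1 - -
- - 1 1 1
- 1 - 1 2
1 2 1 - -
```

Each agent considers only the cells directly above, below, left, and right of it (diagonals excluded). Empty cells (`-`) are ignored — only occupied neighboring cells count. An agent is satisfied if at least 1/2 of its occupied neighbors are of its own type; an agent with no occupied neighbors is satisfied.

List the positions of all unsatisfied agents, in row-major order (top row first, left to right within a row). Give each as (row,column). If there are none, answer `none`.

(2,1), (2,2), (3,2), (5,2), (5,5), (6,1), (6,2), (6,3)

(1,1)1 1/2 ok
(1,2)1 3/3 ok
(1,3)1 2/2 ok
(1,4)1 2/2 ok
(2,1)2 0/2 unhappy
(2,2)1 1/3 unhappy
(2,4)1 1/1 ok
(3,2)2 0/2 unhappy
(3,3)1 1/2 ok
(4,3)1 2/2 ok
(4,4)1 3/3 ok
(4,5)1 1/2 ok
(5,2)1 0/1 unhappy
(5,4)1 1/2 ok
(5,5)2 0/2 unhappy
(6,1)1 0/1 unhappy
(6,2)2 0/3 unhappy
(6,3)1 0/1 unhappy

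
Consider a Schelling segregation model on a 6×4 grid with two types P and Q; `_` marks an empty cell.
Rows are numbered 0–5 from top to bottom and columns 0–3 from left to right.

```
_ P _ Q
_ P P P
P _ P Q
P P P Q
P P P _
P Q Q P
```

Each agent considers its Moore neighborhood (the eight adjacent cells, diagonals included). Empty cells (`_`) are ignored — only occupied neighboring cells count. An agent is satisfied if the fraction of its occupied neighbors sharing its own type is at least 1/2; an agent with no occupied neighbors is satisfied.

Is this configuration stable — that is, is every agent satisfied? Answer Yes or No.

No

(0,1)P 2/2 satisfied
(0,3)Q 0/2 not
(1,1)P 4/4 satisfied
(1,2)P 4/6 satisfied
(1,3)P 2/4 satisfied
(2,0)P 3/3 satisfied
(2,2)P 5/7 satisfied
(2,3)Q 1/5 not
(3,0)P 4/4 satisfied
(3,1)P 7/7 satisfied
(3,2)P 4/6 satisfied
(3,3)Q 1/4 not
(4,0)P 4/5 satisfied
(4,1)P 6/8 satisfied
(4,2)P 4/7 satisfied
(5,0)P 2/3 satisfied
(5,1)Q 1/5 not
(5,2)Q 1/4 not
(5,3)P 1/2 satisfied
For instance (0,3) has only 0/2 same-type neighbors, below 1/2.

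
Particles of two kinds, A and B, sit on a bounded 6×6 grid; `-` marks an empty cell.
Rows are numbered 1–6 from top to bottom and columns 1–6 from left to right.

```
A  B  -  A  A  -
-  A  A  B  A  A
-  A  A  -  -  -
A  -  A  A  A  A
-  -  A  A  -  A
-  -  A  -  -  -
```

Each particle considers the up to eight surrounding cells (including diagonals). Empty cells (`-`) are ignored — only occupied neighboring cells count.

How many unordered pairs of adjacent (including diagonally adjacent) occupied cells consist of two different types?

Scan each occupied cell's neighbors to the right and below (and the two forward diagonals) so each pair is counted once.
From row 1: 5 unlike of 11 pairs (running 5/11).
From row 2: 3 unlike of 9 pairs (running 8/20).
From row 3: 0 unlike of 5 pairs (running 8/25).
From row 4: 0 unlike of 10 pairs (running 8/35).
From row 5: 0 unlike of 3 pairs (running 8/38).
Total adjacent occupied pairs: 38; unlike-type pairs: 8.

8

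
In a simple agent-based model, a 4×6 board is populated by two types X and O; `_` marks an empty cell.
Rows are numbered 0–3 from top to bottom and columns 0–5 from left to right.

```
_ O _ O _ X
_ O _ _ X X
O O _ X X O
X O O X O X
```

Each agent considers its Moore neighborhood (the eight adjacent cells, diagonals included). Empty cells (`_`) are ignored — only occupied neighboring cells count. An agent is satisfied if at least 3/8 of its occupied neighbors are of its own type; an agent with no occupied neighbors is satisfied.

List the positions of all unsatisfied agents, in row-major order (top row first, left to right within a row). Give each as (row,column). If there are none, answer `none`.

(0,3), (2,5), (3,0), (3,4), (3,5)

Row 0: (0,1)O 1/1 satisfied · (0,3)O 0/1 not · (0,5)X 2/2 satisfied
Row 1: (1,1)O 3/3 satisfied · (1,4)X 4/6 satisfied · (1,5)X 3/4 satisfied
Row 2: (2,0)O 3/4 satisfied · (2,1)O 4/5 satisfied · (2,3)X 3/5 satisfied · (2,4)X 5/7 satisfied · (2,5)O 1/5 not
Row 3: (3,0)X 0/3 not · (3,1)O 3/4 satisfied · (3,2)O 2/4 satisfied · (3,3)X 2/4 satisfied · (3,4)O 1/5 not · (3,5)X 1/3 not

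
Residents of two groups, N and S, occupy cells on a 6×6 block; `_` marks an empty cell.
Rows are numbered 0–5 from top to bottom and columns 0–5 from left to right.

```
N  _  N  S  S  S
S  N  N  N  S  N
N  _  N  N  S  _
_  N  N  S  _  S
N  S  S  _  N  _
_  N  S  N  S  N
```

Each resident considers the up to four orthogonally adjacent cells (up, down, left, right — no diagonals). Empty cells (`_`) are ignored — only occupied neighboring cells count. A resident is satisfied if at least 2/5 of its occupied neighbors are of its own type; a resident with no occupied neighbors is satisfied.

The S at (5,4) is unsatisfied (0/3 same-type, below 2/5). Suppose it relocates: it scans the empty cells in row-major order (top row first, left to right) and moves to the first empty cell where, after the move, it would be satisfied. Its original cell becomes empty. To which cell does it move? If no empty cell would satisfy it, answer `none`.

(2,5)

Vacating (5,4). Empty cells in order:
  (0,1): 0/3 same-type → still unsatisfied.
  (2,1): 0/4 same-type → still unsatisfied.
  (2,5): 2/3 same-type → satisfied — stop here.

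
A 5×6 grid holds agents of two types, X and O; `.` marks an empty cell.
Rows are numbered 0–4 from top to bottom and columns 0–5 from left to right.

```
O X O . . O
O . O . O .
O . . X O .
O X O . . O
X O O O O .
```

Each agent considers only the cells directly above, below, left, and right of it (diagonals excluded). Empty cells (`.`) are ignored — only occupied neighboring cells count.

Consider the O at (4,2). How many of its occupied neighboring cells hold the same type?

Occupied neighbors of (4,2): (3,2)=O, (4,1)=O, (4,3)=O.
Same type (O): 3 of 3.

3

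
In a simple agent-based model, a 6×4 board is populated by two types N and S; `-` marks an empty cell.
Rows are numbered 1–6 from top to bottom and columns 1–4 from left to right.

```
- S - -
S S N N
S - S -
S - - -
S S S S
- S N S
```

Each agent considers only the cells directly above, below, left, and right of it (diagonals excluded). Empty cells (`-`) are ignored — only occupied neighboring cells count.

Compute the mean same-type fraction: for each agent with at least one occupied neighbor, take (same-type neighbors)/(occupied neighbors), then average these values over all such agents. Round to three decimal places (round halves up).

Row 1: (1,2)S 1/1
Row 2: (2,1)S 2/2 · (2,2)S 2/3 · (2,3)N 1/3 · (2,4)N 1/1
Row 3: (3,1)S 2/2 · (3,3)S 0/1
Row 4: (4,1)S 2/2
Row 5: (5,1)S 2/2 · (5,2)S 3/3 · (5,3)S 2/3 · (5,4)S 2/2
Row 6: (6,2)S 1/2 · (6,3)N 0/3 · (6,4)S 1/2
Sum over 15 agents: 1/1 + 2/2 + 2/3 + 1/3 + 1/1 + 2/2 + 0/1 + 2/2 + 2/2 + 3/3 + 2/3 + 2/2 + 1/2 + 0/3 + 1/2 = 32/3; mean = 32/3 ÷ 15 = 32/45 = 0.711111… → 0.711.

0.711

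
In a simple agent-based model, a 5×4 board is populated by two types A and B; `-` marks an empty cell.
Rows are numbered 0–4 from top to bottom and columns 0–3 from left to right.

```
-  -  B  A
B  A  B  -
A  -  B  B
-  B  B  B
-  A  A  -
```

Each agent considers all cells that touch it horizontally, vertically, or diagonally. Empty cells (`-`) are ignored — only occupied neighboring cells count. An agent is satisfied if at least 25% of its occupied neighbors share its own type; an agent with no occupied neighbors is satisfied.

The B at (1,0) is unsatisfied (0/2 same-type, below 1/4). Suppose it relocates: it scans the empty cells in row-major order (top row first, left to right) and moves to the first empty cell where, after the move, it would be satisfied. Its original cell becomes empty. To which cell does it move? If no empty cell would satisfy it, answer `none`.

Vacating (1,0). Empty cells in order:
  (0,0): 0/1 same-type → still unsatisfied.
  (0,1): 2/3 same-type → satisfied — stop here.

(0,1)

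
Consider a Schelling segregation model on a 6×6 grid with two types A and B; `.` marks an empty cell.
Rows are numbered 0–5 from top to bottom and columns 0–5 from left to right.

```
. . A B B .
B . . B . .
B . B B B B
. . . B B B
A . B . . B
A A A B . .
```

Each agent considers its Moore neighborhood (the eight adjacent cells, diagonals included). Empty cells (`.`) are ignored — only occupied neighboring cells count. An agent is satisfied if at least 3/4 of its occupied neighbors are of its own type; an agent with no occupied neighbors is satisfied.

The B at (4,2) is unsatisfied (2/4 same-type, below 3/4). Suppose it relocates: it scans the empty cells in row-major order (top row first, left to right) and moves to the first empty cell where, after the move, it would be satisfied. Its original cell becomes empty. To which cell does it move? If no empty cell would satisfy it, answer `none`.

Vacating (4,2). Empty cells in order:
  (0,0): 1/1 same-type → satisfied — stop here.

(0,0)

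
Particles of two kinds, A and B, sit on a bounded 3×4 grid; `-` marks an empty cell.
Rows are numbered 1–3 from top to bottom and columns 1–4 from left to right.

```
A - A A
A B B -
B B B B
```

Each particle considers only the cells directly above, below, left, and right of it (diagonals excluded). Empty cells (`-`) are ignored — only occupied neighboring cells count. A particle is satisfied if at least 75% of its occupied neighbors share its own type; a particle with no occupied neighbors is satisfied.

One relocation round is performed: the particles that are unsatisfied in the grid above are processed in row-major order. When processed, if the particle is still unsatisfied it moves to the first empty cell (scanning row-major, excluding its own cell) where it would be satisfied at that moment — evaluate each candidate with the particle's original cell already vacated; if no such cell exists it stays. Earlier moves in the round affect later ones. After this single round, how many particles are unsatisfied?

5

Initially unsatisfied (in order): (1,3), (2,1), (2,2), (2,3), (3,1).
  (1,3): no empty cell satisfies it; stays.
  (2,1): no empty cell satisfies it; stays.
  (2,2): no empty cell satisfies it; stays.
  (2,3): no empty cell satisfies it; stays.
  (3,1): no empty cell satisfies it; stays.
Resulting grid:
A - A A
A B B -
B B B B
Unsatisfied now: (1,3), (2,1), (2,2), (2,3), (3,1).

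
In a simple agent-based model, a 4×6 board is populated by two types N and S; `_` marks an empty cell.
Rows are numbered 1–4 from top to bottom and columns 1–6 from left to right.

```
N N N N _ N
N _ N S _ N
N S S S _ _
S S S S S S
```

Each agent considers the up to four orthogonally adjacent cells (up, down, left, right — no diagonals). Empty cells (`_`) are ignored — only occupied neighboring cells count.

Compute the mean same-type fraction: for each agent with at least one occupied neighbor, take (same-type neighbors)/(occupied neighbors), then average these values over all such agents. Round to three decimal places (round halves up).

0.811

(1,1)N 2/2
(1,2)N 2/2
(1,3)N 3/3
(1,4)N 1/2
(1,6)N 1/1
(2,1)N 2/2
(2,3)N 1/3
(2,4)S 1/3
(2,6)N 1/1
(3,1)N 1/3
(3,2)S 2/3
(3,3)S 3/4
(3,4)S 3/3
(4,1)S 1/2
(4,2)S 3/3
(4,3)S 3/3
(4,4)S 3/3
(4,5)S 2/2
(4,6)S 1/1
Sum over 19 agents: 2/2 + 2/2 + 3/3 + 1/2 + 1/1 + 2/2 + 1/3 + 1/3 + 1/1 + 1/3 + 2/3 + 3/4 + 3/3 + 1/2 + 3/3 + 3/3 + 3/3 + 2/2 + 1/1 = 185/12; mean = 185/12 ÷ 19 = 185/228 = 0.811403… → 0.811.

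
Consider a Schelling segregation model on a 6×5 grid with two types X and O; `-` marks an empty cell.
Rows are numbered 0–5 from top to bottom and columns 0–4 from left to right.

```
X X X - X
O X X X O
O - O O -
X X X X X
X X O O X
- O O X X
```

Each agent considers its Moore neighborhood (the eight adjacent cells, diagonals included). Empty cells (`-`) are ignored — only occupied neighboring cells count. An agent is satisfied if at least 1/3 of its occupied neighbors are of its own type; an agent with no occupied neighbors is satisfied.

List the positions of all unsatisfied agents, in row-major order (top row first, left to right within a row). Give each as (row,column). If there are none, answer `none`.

(1,0), (2,0), (2,2), (2,3), (4,3)

(0,0)X 2/3 ok
(0,1)X 4/5 ok
(0,2)X 4/4 ok
(0,4)X 1/2 ok
(1,0)O 1/4 unhappy
(1,1)X 4/7 ok
(1,2)X 4/6 ok
(1,3)X 3/6 ok
(1,4)O 1/3 ok
(2,0)O 1/4 unhappy
(2,2)O 1/7 unhappy
(2,3)O 2/7 unhappy
(3,0)X 3/4 ok
(3,1)X 4/7 ok
(3,2)X 3/7 ok
(3,3)X 3/7 ok
(3,4)X 2/4 ok
(4,0)X 3/4 ok
(4,1)X 4/7 ok
(4,2)O 3/8 ok
(4,3)O 2/8 unhappy
(4,4)X 4/5 ok
(5,1)O 2/4 ok
(5,2)O 3/5 ok
(5,3)X 2/5 ok
(5,4)X 2/3 ok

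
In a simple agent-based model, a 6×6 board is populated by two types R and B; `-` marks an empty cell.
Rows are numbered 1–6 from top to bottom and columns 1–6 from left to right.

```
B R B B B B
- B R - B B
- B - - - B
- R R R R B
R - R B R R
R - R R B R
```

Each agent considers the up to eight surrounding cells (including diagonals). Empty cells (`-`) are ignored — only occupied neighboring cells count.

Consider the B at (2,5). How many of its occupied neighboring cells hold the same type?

5

Occupied neighbors of (2,5): (1,4)=B, (1,5)=B, (1,6)=B, (2,6)=B, (3,6)=B.
Same type (B): 5 of 5.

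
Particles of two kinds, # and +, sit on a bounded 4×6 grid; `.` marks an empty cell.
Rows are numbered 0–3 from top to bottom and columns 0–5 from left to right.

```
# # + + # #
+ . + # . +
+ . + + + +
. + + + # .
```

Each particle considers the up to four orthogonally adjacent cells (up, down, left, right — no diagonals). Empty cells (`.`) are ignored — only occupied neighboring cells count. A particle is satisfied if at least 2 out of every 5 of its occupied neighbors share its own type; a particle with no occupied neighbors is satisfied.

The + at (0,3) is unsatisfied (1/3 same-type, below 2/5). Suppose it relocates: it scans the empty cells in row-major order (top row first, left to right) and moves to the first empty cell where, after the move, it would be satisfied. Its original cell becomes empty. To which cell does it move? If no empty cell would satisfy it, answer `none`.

Vacating (0,3). Empty cells in order:
  (1,1): 2/3 same-type → satisfied — stop here.

(1,1)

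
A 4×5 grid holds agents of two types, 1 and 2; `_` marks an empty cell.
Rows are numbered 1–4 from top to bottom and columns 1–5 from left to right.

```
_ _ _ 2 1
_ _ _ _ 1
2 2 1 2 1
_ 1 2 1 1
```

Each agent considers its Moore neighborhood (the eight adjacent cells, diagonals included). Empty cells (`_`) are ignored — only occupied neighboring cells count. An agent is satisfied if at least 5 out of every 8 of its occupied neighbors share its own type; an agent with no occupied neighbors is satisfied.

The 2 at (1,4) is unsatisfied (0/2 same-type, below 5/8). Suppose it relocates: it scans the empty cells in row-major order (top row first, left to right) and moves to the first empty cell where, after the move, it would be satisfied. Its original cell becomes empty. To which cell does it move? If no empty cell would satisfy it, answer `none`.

Vacating (1,4). Empty cells in order:
  (1,1): 0/0 same-type → satisfied — stop here.

(1,1)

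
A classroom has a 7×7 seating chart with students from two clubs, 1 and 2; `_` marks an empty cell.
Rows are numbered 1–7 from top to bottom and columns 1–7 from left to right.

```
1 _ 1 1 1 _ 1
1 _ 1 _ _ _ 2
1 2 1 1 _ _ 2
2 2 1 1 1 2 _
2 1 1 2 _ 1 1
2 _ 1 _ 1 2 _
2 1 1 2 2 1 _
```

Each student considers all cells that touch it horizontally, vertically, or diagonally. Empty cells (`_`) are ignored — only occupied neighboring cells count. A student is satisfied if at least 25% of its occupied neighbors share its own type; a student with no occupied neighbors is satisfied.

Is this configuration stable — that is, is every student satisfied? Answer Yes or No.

No

Row 1: (1,1)1 1/1 ✓ · (1,3)1 2/2 ✓ · (1,4)1 3/3 ✓ · (1,5)1 1/1 ✓ · (1,7)1 0/1 ✗
Row 2: (2,1)1 2/3 ✓ · (2,3)1 4/5 ✓ · (2,7)2 1/2 ✓
Row 3: (3,1)1 1/4 ✓ · (3,2)2 2/7 ✓ · (3,3)1 4/6 ✓ · (3,4)1 5/5 ✓ · (3,7)2 2/2 ✓
Row 4: (4,1)2 3/5 ✓ · (4,2)2 3/8 ✓ · (4,3)1 5/8 ✓ · (4,4)1 5/6 ✓ · (4,5)1 3/5 ✓ · (4,6)2 1/4 ✓
Row 5: (5,1)2 3/4 ✓ · (5,2)1 3/7 ✓ · (5,3)1 4/6 ✓ · (5,4)2 0/6 ✗ · (5,6)1 3/5 ✓ · (5,7)1 1/3 ✓
Row 6: (6,1)2 2/4 ✓ · (6,3)1 4/6 ✓ · (6,5)1 2/6 ✓ · (6,6)2 1/5 ✗
Row 7: (7,1)2 1/2 ✓ · (7,2)1 2/4 ✓ · (7,3)1 2/3 ✓ · (7,4)2 1/4 ✓ · (7,5)2 2/4 ✓ · (7,6)1 1/3 ✓
For instance (1,7) has only 0/1 same-type neighbors, below 1/4.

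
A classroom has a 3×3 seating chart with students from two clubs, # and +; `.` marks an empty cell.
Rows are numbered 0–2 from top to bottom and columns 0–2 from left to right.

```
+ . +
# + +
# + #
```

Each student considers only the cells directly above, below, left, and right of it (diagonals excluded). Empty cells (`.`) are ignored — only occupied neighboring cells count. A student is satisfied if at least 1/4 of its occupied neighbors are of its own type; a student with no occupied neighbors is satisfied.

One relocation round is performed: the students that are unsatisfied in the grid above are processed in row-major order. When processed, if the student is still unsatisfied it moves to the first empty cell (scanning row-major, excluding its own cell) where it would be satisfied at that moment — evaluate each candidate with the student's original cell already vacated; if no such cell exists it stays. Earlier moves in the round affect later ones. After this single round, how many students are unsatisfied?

Initially unsatisfied (in order): (0,0), (2,2).
  (0,0) → (0,1).
  (2,2) → (0,0).
Resulting grid:
# + +
# + +
# + .
All satisfied now.

0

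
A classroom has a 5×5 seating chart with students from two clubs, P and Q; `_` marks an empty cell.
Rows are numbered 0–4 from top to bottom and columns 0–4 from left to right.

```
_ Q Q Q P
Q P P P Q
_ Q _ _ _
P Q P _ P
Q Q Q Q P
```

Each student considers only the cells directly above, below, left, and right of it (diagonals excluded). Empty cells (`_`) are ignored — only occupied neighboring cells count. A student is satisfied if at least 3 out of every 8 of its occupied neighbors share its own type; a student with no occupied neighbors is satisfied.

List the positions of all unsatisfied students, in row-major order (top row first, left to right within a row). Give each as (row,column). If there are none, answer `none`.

Row 0: (0,1)Q 1/2 ok · (0,2)Q 2/3 ok · (0,3)Q 1/3 unhappy · (0,4)P 0/2 unhappy
Row 1: (1,0)Q 0/1 unhappy · (1,1)P 1/4 unhappy · (1,2)P 2/3 ok · (1,3)P 1/3 unhappy · (1,4)Q 0/2 unhappy
Row 2: (2,1)Q 1/2 ok
Row 3: (3,0)P 0/2 unhappy · (3,1)Q 2/4 ok · (3,2)P 0/2 unhappy · (3,4)P 1/1 ok
Row 4: (4,0)Q 1/2 ok · (4,1)Q 3/3 ok · (4,2)Q 2/3 ok · (4,3)Q 1/2 ok · (4,4)P 1/2 ok

(0,3), (0,4), (1,0), (1,1), (1,3), (1,4), (3,0), (3,2)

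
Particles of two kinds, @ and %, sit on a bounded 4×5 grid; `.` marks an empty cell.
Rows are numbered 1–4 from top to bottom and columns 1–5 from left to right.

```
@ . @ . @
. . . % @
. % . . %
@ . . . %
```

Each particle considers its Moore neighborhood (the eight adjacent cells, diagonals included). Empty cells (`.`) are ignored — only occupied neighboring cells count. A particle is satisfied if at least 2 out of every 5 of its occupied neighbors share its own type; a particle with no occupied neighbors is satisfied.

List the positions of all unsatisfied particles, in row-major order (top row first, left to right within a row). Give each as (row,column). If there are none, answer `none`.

(1,1)@ 0/0 satisfied
(1,3)@ 0/1 not
(1,5)@ 1/2 satisfied
(2,4)% 1/4 not
(2,5)@ 1/3 not
(3,2)% 0/1 not
(3,5)% 2/3 satisfied
(4,1)@ 0/1 not
(4,5)% 1/1 satisfied

(1,3), (2,4), (2,5), (3,2), (4,1)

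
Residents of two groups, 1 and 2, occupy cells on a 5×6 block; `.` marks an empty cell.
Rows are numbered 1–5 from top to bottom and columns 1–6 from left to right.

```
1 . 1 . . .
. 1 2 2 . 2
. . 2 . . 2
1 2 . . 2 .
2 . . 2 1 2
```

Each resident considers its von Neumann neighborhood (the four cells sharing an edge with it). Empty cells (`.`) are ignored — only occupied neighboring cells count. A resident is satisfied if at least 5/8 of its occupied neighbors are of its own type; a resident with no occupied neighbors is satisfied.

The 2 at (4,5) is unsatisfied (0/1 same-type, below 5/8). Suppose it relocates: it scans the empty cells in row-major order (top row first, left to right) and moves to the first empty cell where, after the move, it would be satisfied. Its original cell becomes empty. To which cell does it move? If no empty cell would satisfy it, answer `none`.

(1,5)

Vacating (4,5). Empty cells in order:
  (1,2): 0/3 same-type → still unsatisfied.
  (1,4): 1/2 same-type → still unsatisfied.
  (1,5): 0/0 same-type → satisfied — stop here.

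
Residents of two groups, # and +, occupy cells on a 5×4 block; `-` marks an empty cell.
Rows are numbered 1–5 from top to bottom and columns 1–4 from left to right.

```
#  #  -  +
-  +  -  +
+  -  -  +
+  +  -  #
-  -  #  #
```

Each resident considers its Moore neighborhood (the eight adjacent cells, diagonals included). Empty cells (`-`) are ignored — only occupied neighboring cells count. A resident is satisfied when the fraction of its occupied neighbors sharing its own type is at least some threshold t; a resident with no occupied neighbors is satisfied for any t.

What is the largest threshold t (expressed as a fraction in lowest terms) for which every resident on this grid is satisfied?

1/3

Row 1: (1,1)# 1/2 · (1,2)# 1/2 · (1,4)+ 1/1
Row 2: (2,2)+ 1/3 · (2,4)+ 2/2
Row 3: (3,1)+ 3/3 · (3,4)+ 1/2
Row 4: (4,1)+ 2/2 · (4,2)+ 2/3 · (4,4)# 2/3
Row 5: (5,3)# 2/3 · (5,4)# 2/2
The smallest same-type fraction is 1/3 at (2,2), which reduces to 1/3. Any threshold above that leaves this resident unsatisfied.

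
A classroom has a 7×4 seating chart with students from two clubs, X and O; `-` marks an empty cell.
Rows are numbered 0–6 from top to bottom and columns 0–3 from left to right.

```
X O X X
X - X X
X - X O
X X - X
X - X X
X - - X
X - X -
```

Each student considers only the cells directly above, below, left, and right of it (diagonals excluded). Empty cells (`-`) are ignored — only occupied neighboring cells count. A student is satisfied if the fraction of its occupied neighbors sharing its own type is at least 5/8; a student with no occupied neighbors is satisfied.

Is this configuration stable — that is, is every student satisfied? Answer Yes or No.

No

(0,0)X 1/2 not
(0,1)O 0/2 not
(0,2)X 2/3 satisfied
(0,3)X 2/2 satisfied
(1,0)X 2/2 satisfied
(1,2)X 3/3 satisfied
(1,3)X 2/3 satisfied
(2,0)X 2/2 satisfied
(2,2)X 1/2 not
(2,3)O 0/3 not
(3,0)X 3/3 satisfied
(3,1)X 1/1 satisfied
(3,3)X 1/2 not
(4,0)X 2/2 satisfied
(4,2)X 1/1 satisfied
(4,3)X 3/3 satisfied
(5,0)X 2/2 satisfied
(5,3)X 1/1 satisfied
(6,0)X 1/1 satisfied
(6,2)X 0/0 satisfied
For instance (0,0) has only 1/2 same-type neighbors, below 5/8.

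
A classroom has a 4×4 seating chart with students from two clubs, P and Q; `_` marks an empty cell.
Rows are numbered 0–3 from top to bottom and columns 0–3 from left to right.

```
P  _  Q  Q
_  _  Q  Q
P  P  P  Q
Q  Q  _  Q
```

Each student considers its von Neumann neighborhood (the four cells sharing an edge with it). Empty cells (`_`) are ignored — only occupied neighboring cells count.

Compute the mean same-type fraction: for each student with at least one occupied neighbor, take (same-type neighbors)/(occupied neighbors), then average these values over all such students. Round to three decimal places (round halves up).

0.712

(0,0)P — no occupied neighbors
(0,2)Q 2/2
(0,3)Q 2/2
(1,2)Q 2/3
(1,3)Q 3/3
(2,0)P 1/2
(2,1)P 2/3
(2,2)P 1/3
(2,3)Q 2/3
(3,0)Q 1/2
(3,1)Q 1/2
(3,3)Q 1/1
Sum over 11 students: 2/2 + 2/2 + 2/3 + 3/3 + 1/2 + 2/3 + 1/3 + 2/3 + 1/2 + 1/2 + 1/1 = 47/6; mean = 47/6 ÷ 11 = 47/66 = 0.712121… → 0.712.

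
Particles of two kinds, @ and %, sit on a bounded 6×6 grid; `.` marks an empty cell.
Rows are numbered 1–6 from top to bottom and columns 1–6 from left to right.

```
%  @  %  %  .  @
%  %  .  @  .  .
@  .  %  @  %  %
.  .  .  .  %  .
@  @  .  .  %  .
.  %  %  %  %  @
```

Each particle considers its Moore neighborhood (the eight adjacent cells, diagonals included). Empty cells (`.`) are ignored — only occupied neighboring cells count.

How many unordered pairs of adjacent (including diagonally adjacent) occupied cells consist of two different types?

18

Scan each occupied cell's neighbors to the right and below (and the two forward diagonals) so each pair is counted once.
From row 1: 6 unlike of 10 pairs (running 6/10).
From row 2: 4 unlike of 7 pairs (running 10/17).
From row 3: 3 unlike of 6 pairs (running 13/23).
From row 4: 0 unlike of 1 pairs (running 13/24).
From row 5: 4 unlike of 7 pairs (running 17/31).
From row 6: 1 unlike of 4 pairs (running 18/35).
Total adjacent occupied pairs: 35; unlike-type pairs: 18.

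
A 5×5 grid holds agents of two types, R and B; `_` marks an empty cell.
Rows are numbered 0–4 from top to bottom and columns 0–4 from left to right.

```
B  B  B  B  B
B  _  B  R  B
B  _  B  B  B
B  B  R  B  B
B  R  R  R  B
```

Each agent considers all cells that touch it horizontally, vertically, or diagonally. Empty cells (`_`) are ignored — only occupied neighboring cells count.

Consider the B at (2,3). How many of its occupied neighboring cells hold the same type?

Occupied neighbors of (2,3): (1,2)=B, (1,3)=R, (1,4)=B, (2,2)=B, (2,4)=B, (3,2)=R, (3,3)=B, (3,4)=B.
Same type (B): 6 of 8.

6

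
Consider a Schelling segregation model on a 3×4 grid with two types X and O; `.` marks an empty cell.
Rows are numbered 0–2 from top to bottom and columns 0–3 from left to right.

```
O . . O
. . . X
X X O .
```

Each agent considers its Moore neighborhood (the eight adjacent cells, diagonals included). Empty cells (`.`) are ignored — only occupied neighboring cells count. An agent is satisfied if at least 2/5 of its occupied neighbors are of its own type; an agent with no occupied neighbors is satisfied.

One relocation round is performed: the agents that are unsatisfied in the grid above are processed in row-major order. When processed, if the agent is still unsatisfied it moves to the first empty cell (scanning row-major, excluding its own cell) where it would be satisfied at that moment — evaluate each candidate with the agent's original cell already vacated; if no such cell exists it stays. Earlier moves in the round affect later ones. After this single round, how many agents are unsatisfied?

1

Initially unsatisfied (in order): (0,3), (1,3), (2,2).
  (0,3) → (0,1).
  (1,3) → (0,3).
  (2,2) → (0,2).
Resulting grid:
O O O X
. . . .
X X . .
Unsatisfied now: (0,3).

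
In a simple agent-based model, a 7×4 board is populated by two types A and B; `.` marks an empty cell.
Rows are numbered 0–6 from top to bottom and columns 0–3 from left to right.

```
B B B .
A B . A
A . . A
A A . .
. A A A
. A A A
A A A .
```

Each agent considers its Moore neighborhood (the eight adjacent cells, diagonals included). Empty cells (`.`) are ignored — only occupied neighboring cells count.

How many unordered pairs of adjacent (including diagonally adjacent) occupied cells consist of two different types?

Scan each occupied cell's neighbors to the right and below (and the two forward diagonals) so each pair is counted once.
Row 0: B(0,0)–B(0,1)= B(0,0)–A(1,0)≠ B(0,0)–B(1,1)= B(0,1)–B(0,2)= B(0,1)–B(1,1)= B(0,1)–A(1,0)≠ B(0,2)–A(1,3)≠ B(0,2)–B(1,1)=  → 3/8 unlike.
Row 1: A(1,0)–B(1,1)≠ A(1,0)–A(2,0)= B(1,1)–A(2,0)≠ A(1,3)–A(2,3)=  → 2/4 unlike.
Row 2: A(2,0)–A(3,0)= A(2,0)–A(3,1)=  → 0/2 unlike.
Row 3: A(3,0)–A(3,1)= A(3,0)–A(4,1)= A(3,1)–A(4,1)= A(3,1)–A(4,2)=  → 0/4 unlike.
Row 4: A(4,1)–A(4,2)= A(4,1)–A(5,1)= A(4,1)–A(5,2)= A(4,2)–A(4,3)= A(4,2)–A(5,2)= A(4,2)–A(5,3)= A(4,2)–A(5,1)= A(4,3)–A(5,3)= A(4,3)–A(5,2)=  → 0/9 unlike.
Row 5: A(5,1)–A(5,2)= A(5,1)–A(6,1)= A(5,1)–A(6,2)= A(5,1)–A(6,0)= A(5,2)–A(5,3)= A(5,2)–A(6,2)= A(5,2)–A(6,1)= A(5,3)–A(6,2)=  → 0/8 unlike.
Row 6: A(6,0)–A(6,1)= A(6,1)–A(6,2)=  → 0/2 unlike.
Total adjacent occupied pairs: 37; unlike-type pairs: 5.

5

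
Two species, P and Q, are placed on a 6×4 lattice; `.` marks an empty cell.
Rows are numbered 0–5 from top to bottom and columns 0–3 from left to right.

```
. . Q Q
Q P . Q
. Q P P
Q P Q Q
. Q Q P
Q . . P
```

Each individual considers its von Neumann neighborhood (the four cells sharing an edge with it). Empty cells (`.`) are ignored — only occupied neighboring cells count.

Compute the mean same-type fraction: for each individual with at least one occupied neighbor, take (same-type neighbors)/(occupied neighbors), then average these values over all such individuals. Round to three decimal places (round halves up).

Row 0: (0,2)Q 1/1 · (0,3)Q 2/2
Row 1: (1,0)Q 0/1 · (1,1)P 0/2 · (1,3)Q 1/2
Row 2: (2,1)Q 0/3 · (2,2)P 1/3 · (2,3)P 1/3
Row 3: (3,0)Q 0/1 · (3,1)P 0/4 · (3,2)Q 2/4 · (3,3)Q 1/3
Row 4: (4,1)Q 1/2 · (4,2)Q 2/3 · (4,3)P 1/3
Row 5: (5,0)Q — no occupied neighbors · (5,3)P 1/1
Sum over 16 individuals: 1/1 + 2/2 + 0/1 + 0/2 + 1/2 + 0/3 + 1/3 + 1/3 + 0/1 + 0/4 + 2/4 + 1/3 + 1/2 + 2/3 + 1/3 + 1/1 = 13/2; mean = 13/2 ÷ 16 = 13/32 = 0.40625 → 0.406.

0.406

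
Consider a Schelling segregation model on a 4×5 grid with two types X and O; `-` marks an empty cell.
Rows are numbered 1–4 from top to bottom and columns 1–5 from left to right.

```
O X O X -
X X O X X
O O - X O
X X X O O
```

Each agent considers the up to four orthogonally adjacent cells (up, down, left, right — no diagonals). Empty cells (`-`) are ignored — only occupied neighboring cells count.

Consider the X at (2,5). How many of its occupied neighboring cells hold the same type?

1

Occupied neighbors of (2,5): (3,5)=O, (2,4)=X.
Same type (X): 1 of 2.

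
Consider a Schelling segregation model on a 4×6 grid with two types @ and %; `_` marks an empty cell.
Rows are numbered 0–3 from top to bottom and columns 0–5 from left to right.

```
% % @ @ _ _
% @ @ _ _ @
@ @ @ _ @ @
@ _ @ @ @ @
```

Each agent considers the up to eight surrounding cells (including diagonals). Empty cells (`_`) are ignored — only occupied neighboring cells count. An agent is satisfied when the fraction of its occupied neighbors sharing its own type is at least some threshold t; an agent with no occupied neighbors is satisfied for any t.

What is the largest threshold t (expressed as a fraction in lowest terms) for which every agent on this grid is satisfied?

2/5

Row 0: (0,0)% 2/3 · (0,1)% 2/5 · (0,2)@ 3/4 · (0,3)@ 2/2
Row 1: (1,0)% 2/5 · (1,1)@ 5/8 · (1,2)@ 5/6 · (1,5)@ 2/2
Row 2: (2,0)@ 3/4 · (2,1)@ 6/7 · (2,2)@ 5/5 · (2,4)@ 5/5 · (2,5)@ 4/4
Row 3: (3,0)@ 2/2 · (3,2)@ 3/3 · (3,3)@ 4/4 · (3,4)@ 4/4 · (3,5)@ 3/3
The smallest same-type fraction is 2/5 at (0,1), which reduces to 2/5. Any threshold above that leaves this agent unsatisfied.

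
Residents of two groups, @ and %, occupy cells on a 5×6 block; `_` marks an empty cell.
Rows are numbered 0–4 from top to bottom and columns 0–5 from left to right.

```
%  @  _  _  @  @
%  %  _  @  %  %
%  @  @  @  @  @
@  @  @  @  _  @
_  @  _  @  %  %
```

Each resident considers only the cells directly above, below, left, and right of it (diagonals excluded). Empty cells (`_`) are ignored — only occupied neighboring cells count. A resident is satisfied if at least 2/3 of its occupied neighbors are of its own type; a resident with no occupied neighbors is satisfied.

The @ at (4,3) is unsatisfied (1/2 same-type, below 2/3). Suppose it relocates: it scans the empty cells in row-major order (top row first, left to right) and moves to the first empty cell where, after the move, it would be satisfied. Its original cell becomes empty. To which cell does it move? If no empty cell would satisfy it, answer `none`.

Vacating (4,3). Empty cells in order:
  (0,2): 1/1 same-type → satisfied — stop here.

(0,2)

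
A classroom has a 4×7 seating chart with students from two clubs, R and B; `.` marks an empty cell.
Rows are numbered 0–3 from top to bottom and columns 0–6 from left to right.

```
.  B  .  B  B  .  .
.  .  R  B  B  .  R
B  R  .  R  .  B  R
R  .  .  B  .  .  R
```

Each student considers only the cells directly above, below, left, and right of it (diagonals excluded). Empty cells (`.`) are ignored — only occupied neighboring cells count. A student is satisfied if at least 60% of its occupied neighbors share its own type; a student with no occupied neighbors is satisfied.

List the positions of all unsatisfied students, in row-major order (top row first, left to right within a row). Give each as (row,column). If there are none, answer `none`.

(1,2), (1,3), (2,0), (2,1), (2,3), (2,5), (3,0), (3,3)

(0,1)B 0/0 ok
(0,3)B 2/2 ok
(0,4)B 2/2 ok
(1,2)R 0/1 unhappy
(1,3)B 2/4 unhappy
(1,4)B 2/2 ok
(1,6)R 1/1 ok
(2,0)B 0/2 unhappy
(2,1)R 0/1 unhappy
(2,3)R 0/2 unhappy
(2,5)B 0/1 unhappy
(2,6)R 2/3 ok
(3,0)R 0/1 unhappy
(3,3)B 0/1 unhappy
(3,6)R 1/1 ok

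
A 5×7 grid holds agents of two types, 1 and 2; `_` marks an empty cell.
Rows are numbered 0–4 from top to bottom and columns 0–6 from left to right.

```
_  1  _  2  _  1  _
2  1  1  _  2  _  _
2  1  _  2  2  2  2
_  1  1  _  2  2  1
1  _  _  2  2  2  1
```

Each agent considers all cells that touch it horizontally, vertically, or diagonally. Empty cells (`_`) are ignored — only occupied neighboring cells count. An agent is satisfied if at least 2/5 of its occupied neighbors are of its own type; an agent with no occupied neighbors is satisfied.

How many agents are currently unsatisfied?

Row 0: (0,1)1 2/3 ok · (0,3)2 1/2 ok · (0,5)1 0/1 unhappy
Row 1: (1,0)2 1/4 unhappy · (1,1)1 3/5 ok · (1,2)1 3/5 ok · (1,4)2 4/5 ok
Row 2: (2,0)2 1/4 unhappy · (2,1)1 4/6 ok · (2,3)2 3/5 ok · (2,4)2 5/5 ok · (2,5)2 5/6 ok · (2,6)2 2/3 ok
Row 3: (3,1)1 3/4 ok · (3,2)1 2/4 ok · (3,4)2 7/7 ok · (3,5)2 6/8 ok · (3,6)1 1/5 unhappy
Row 4: (4,0)1 1/1 ok · (4,3)2 2/3 ok · (4,4)2 4/4 ok · (4,5)2 3/5 ok · (4,6)1 1/3 unhappy
Unsatisfied: (0,5), (1,0), (2,0), (3,6), (4,6) — 5 in total.

5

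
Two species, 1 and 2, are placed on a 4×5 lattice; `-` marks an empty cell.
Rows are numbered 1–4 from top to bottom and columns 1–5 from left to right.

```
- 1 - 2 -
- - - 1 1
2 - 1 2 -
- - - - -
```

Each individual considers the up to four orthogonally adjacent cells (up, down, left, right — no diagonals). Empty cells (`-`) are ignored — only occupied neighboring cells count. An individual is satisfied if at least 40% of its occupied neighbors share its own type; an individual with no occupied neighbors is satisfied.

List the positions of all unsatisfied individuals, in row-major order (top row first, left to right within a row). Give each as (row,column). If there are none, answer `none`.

Row 1: (1,2)1 0/0 ✓ · (1,4)2 0/1 ✗
Row 2: (2,4)1 1/3 ✗ · (2,5)1 1/1 ✓
Row 3: (3,1)2 0/0 ✓ · (3,3)1 0/1 ✗ · (3,4)2 0/2 ✗

(1,4), (2,4), (3,3), (3,4)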